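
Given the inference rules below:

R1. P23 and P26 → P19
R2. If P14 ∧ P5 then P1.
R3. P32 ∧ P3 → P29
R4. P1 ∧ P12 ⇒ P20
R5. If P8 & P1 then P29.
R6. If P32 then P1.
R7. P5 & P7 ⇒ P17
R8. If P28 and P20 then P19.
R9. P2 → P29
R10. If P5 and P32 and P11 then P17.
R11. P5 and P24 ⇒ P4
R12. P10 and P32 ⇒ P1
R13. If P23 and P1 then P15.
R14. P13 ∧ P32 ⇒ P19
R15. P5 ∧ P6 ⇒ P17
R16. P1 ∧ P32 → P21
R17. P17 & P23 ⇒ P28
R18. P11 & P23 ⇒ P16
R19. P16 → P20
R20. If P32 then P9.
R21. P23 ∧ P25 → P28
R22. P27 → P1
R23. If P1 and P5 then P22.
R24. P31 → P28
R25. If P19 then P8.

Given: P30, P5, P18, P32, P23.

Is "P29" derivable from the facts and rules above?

No

Forward chaining from the given facts derives: P1, P15, P21, P9, P22.
Rules concluding P29: R3 needs P3; R5 needs P8; R9 needs P2 — none of these are established.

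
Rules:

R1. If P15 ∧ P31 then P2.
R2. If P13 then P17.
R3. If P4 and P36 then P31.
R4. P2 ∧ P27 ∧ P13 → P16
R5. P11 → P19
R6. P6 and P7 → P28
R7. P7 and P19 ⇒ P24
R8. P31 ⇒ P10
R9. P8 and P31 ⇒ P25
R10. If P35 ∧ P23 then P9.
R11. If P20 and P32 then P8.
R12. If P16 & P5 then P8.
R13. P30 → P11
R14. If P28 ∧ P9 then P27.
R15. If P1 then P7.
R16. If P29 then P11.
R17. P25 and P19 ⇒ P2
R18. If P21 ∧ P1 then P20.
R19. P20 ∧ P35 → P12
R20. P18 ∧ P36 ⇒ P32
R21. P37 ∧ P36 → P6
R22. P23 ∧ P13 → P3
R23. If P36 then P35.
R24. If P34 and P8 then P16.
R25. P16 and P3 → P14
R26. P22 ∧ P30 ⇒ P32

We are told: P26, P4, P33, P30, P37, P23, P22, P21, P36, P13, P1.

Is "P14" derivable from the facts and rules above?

P31  (by R3: P4, P36)
P11  (by R13: P30)
P7  (by R15: P1)
P20  (by R18: P21, P1)
P6  (by R21: P37, P36)
P3  (by R22: P23, P13)
P35  (by R23: P36)
P32  (by R26: P22, P30)
P19  (by R5: P11)
P28  (by R6: P6, P7)
P9  (by R10: P35, P23)
P8  (by R11: P20, P32)
P27  (by R14: P28, P9)
P25  (by R9: P8, P31)
P2  (by R17: P25, P19)
P16  (by R4: P2, P27, P13)
P14  (by R25: P16, P3)

Yes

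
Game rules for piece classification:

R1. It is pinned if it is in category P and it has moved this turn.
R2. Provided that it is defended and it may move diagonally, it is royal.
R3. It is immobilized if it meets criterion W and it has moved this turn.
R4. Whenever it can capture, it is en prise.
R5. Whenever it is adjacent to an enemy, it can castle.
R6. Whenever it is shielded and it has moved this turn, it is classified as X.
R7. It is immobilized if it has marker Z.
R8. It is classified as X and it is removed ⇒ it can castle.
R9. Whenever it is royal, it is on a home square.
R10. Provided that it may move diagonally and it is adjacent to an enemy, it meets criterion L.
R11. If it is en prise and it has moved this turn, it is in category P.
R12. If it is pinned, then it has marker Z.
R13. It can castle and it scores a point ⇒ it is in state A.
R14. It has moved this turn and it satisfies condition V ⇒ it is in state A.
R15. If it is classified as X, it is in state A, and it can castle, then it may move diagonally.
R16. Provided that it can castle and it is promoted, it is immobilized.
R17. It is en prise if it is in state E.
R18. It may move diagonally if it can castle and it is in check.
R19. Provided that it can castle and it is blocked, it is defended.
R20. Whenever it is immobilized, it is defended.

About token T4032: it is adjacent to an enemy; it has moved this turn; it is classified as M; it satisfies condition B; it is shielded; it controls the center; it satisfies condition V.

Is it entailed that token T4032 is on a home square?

No

Forward chaining from the given facts derives: can castle, is classified as X, is in state A, may move diagonally, meets criterion L.
The only rule concluding "it is on a home square" is R9, which needs "it is royal"; that is never established.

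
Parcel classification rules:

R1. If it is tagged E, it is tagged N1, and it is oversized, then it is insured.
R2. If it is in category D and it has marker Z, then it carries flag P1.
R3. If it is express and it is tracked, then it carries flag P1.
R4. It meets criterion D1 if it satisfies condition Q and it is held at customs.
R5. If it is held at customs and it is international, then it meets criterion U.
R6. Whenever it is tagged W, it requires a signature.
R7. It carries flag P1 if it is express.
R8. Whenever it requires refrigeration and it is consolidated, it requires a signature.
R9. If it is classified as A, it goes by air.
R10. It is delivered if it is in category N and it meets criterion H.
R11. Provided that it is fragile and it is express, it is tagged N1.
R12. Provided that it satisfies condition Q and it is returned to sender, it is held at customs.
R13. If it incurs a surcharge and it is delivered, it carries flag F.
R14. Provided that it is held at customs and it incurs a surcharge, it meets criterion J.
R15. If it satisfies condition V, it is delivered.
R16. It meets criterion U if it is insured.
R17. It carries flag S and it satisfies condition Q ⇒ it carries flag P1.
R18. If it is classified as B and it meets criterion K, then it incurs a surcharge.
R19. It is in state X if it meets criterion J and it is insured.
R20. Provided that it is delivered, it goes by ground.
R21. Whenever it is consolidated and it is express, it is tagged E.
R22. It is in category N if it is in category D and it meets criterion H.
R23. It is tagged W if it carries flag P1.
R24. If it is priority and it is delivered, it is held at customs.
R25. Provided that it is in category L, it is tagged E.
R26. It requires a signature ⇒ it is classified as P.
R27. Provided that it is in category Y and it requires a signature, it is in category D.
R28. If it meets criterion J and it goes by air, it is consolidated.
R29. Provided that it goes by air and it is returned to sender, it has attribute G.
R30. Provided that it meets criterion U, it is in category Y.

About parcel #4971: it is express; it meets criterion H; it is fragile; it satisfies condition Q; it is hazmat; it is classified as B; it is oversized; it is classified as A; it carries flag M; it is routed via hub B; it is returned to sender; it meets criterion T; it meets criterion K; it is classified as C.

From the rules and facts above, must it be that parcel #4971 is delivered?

By R7 (it is express): it carries flag P1.
By R9 (it is classified as A): it goes by air.
By R11 (it is fragile, it is express): it is tagged N1.
By R12 (it satisfies condition Q, it is returned to sender): it is held at customs.
By R18 (it is classified as B, it meets criterion K): it incurs a surcharge.
By R23 (it carries flag P1): it is tagged W.
By R6 (it is tagged W): it requires a signature.
By R14 (it is held at customs, it incurs a surcharge): it meets criterion J.
By R28 (it meets criterion J, it goes by air): it is consolidated.
By R21 (it is consolidated, it is express): it is tagged E.
By R1 (it is tagged E, it is tagged N1, it is oversized): it is insured.
By R16 (it is insured): it meets criterion U.
By R30 (it meets criterion U): it is in category Y.
By R27 (it is in category Y, it requires a signature): it is in category D.
By R22 (it is in category D, it meets criterion H): it is in category N.
By R10 (it is in category N, it meets criterion H): it is delivered.

Yes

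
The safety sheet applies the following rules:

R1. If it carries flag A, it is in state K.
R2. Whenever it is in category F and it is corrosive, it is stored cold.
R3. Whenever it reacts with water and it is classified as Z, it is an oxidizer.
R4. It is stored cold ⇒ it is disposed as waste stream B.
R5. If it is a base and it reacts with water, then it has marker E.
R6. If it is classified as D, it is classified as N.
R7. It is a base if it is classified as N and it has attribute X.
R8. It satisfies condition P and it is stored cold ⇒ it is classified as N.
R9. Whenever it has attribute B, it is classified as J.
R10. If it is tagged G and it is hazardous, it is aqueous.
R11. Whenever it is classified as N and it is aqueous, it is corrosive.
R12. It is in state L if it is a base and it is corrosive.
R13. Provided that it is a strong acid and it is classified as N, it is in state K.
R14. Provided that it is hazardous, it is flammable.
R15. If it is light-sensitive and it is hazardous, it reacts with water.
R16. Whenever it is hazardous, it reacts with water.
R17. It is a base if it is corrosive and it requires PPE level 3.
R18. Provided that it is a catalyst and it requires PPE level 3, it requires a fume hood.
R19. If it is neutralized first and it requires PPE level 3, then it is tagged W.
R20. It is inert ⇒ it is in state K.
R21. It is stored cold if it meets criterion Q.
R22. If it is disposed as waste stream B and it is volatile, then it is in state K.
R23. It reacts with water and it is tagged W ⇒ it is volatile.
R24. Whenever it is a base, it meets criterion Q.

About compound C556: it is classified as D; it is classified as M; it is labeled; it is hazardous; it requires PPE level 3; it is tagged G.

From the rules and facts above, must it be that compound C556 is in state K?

Forward chaining from the given facts derives: is classified as N, is aqueous, is corrosive, is flammable, reacts with water, is a base, meets criterion Q, has marker E, is in state L, is stored cold, is disposed as waste stream B.
Rules concluding "it is in state K": R1 needs "it carries flag A"; R13 needs "it is a strong acid"; R20 needs "it is inert"; R22 needs "it is volatile" — none of these are established.

No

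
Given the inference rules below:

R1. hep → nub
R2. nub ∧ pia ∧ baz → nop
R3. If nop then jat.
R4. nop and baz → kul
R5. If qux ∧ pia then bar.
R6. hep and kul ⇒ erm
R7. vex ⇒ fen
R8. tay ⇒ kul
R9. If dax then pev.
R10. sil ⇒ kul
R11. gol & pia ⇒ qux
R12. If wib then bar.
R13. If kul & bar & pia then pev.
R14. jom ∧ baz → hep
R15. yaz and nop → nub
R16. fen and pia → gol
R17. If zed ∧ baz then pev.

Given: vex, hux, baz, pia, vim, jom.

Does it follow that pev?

Yes

fen  (by R7: vex)
hep  (by R14: jom, baz)
gol  (by R16: fen, pia)
nub  (by R1: hep)
nop  (by R2: nub, pia, baz)
kul  (by R4: nop, baz)
qux  (by R11: gol, pia)
bar  (by R5: qux, pia)
pev  (by R13: kul, bar, pia)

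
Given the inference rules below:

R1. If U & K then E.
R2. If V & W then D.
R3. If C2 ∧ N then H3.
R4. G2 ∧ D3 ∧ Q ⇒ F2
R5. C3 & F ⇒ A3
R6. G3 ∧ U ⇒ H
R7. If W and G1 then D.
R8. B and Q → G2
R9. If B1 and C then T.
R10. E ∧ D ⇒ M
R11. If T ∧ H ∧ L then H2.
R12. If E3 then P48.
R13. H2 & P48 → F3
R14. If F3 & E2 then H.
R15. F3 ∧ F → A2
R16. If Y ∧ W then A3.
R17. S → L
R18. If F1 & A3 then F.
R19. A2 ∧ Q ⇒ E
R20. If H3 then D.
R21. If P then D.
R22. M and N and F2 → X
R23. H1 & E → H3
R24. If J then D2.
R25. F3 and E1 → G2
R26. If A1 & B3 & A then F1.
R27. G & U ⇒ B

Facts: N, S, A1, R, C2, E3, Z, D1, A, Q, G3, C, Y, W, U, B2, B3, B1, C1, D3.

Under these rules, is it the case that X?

Forward chaining from the given facts derives: H3, H, T, P48, A3, L, D, F1, H2, F3, F, A2, E, M.
The only rule concluding X is R22, which needs F2; that is never established.

No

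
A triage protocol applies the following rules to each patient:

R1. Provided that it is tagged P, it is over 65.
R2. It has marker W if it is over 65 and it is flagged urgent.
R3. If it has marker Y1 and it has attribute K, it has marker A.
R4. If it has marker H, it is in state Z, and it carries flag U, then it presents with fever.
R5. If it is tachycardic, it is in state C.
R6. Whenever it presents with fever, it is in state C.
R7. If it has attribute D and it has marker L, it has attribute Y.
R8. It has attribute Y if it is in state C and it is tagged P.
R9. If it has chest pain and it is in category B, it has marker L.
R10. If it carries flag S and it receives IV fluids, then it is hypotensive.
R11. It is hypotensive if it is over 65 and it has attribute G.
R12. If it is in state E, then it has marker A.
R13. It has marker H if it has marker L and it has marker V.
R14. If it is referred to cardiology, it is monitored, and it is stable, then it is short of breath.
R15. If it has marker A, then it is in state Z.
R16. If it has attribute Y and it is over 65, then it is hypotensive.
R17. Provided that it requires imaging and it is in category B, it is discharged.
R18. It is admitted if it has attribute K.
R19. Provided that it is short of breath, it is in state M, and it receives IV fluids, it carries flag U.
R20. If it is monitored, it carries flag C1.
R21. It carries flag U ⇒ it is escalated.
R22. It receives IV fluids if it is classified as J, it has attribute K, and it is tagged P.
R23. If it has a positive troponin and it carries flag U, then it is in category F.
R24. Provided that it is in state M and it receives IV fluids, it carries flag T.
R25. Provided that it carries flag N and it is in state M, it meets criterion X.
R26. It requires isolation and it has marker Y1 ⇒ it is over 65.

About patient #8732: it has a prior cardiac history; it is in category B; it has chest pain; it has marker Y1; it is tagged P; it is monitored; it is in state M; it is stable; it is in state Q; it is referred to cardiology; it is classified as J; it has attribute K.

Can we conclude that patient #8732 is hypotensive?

Forward chaining from the given facts derives: is over 65, has marker A, has marker L, is short of breath, is in state Z, is admitted, carries flag C1, receives IV fluids, carries flag T, carries flag U, is escalated.
Rules concluding "it is hypotensive": R10 needs "it carries flag S"; R11 needs "it has attribute G"; R16 needs "it has attribute Y" — none of these are established.

No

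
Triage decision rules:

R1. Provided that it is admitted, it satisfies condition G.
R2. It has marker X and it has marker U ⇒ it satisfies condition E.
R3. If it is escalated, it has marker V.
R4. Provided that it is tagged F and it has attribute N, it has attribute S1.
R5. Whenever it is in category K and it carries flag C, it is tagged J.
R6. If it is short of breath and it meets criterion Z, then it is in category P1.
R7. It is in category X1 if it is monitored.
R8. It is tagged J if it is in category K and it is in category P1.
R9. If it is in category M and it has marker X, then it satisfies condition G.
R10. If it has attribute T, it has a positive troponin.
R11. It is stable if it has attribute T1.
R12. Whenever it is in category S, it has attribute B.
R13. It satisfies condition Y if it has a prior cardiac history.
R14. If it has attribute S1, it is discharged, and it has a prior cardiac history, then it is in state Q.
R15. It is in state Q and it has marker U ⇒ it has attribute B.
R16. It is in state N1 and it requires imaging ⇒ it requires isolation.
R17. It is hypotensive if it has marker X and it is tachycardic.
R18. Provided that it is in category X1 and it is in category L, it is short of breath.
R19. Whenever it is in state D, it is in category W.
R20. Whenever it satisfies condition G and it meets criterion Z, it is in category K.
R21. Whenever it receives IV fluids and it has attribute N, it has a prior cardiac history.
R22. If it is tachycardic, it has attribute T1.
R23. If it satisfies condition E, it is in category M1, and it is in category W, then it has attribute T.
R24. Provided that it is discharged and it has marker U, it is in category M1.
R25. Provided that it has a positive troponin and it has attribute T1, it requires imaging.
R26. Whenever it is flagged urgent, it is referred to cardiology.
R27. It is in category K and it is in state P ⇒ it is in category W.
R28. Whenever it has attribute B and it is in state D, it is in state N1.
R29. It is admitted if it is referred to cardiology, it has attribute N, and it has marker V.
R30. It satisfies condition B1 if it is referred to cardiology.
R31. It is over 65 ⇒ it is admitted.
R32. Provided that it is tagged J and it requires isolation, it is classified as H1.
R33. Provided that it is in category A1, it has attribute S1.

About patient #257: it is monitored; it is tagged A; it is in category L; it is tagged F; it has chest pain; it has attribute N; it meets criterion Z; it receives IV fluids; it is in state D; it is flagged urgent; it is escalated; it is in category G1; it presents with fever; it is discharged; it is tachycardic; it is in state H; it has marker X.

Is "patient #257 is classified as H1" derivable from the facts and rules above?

No

Forward chaining from the given facts derives: has marker V, has attribute S1, is in category X1, is hypotensive, is short of breath, is in category W, has a prior cardiac history, has attribute T1, is referred to cardiology, is admitted, satisfies condition B1, satisfies condition G, is in category P1, is stable, satisfies condition Y, is in state Q, is in category K, is tagged J.
The only rule concluding "it is classified as H1" is R32, which needs "it requires isolation"; that is never established.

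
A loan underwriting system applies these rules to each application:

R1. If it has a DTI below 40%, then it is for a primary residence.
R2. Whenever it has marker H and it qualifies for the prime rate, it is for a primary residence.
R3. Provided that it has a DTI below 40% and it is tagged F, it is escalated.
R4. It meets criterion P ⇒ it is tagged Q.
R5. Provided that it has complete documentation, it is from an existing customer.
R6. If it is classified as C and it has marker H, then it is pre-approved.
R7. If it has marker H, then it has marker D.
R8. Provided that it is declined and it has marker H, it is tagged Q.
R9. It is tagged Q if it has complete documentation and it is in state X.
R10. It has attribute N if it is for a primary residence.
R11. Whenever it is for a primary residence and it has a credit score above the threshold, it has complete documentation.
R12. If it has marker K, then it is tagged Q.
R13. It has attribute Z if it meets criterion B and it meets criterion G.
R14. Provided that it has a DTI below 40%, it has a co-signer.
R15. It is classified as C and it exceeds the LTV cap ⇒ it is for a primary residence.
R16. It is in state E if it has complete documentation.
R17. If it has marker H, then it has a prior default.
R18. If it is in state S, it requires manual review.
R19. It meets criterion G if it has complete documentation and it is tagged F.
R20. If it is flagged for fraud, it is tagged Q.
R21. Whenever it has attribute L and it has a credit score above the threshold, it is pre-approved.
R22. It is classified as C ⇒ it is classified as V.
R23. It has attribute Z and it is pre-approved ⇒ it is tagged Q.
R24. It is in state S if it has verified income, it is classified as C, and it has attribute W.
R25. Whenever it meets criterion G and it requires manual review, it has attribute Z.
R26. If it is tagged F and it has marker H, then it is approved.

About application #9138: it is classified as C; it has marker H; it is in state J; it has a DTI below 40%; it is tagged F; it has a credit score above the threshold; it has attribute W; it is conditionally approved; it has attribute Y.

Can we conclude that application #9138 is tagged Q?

Forward chaining from the given facts derives: is for a primary residence, is escalated, is pre-approved, has marker D, has attribute N, has complete documentation, has a co-signer, is in state E, has a prior default, meets criterion G, is classified as V, is approved, is from an existing customer.
Rules concluding "it is tagged Q": R4 needs "it meets criterion P"; R8 needs "it is declined"; R9 needs "it is in state X"; R12 needs "it has marker K"; R20 needs "it is flagged for fraud"; R23 needs "it has attribute Z" — none of these are established.

No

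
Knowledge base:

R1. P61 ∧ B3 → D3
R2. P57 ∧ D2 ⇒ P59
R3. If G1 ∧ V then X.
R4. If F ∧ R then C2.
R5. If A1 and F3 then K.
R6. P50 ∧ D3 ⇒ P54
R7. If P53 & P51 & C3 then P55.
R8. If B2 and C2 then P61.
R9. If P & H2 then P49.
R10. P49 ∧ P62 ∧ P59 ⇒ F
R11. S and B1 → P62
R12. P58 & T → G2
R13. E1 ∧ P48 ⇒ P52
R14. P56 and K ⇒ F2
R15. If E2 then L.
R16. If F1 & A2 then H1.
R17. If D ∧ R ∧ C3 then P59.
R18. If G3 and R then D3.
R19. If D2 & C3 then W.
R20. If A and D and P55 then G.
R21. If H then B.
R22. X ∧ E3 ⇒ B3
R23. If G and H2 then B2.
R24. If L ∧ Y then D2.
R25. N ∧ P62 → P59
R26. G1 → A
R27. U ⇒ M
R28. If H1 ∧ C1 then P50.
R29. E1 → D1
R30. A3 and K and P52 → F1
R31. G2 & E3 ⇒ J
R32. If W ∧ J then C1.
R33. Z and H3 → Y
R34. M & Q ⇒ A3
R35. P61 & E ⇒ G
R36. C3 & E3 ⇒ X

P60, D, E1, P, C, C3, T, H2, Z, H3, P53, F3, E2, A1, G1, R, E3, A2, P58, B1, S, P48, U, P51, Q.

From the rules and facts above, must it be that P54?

K  (by R5: A1, F3)
P55  (by R7: P53, P51, C3)
P49  (by R9: P, H2)
P62  (by R11: S, B1)
G2  (by R12: P58, T)
P52  (by R13: E1, P48)
L  (by R15: E2)
P59  (by R17: D, R, C3)
A  (by R26: G1)
M  (by R27: U)
J  (by R31: G2, E3)
Y  (by R33: Z, H3)
A3  (by R34: M, Q)
X  (by R36: C3, E3)
F  (by R10: P49, P62, P59)
G  (by R20: A, D, P55)
B3  (by R22: X, E3)
B2  (by R23: G, H2)
D2  (by R24: L, Y)
F1  (by R30: A3, K, P52)
C2  (by R4: F, R)
P61  (by R8: B2, C2)
H1  (by R16: F1, A2)
W  (by R19: D2, C3)
C1  (by R32: W, J)
D3  (by R1: P61, B3)
P50  (by R28: H1, C1)
P54  (by R6: P50, D3)

Yes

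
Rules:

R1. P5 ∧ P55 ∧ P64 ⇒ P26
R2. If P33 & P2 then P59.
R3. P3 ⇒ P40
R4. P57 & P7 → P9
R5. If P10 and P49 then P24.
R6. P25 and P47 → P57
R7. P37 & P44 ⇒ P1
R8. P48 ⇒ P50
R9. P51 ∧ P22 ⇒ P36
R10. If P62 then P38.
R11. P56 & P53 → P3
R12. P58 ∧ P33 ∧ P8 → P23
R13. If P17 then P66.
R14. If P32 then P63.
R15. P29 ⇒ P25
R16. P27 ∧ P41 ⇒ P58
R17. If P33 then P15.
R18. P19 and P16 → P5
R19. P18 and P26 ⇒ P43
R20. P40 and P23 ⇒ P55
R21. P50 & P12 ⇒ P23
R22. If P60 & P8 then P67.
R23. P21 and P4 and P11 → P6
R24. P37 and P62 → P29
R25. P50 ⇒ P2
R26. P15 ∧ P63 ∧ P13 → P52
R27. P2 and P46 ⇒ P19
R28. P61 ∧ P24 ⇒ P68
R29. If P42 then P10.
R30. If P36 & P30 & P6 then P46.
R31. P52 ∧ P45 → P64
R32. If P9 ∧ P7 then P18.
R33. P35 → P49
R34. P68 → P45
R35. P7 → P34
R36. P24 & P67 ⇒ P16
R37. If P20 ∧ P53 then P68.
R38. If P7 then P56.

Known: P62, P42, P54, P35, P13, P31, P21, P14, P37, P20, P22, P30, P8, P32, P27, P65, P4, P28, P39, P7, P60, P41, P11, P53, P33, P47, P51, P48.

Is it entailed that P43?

Yes

P50  (by R8: P48)
P36  (by R9: P51, P22)
P63  (by R14: P32)
P58  (by R16: P27, P41)
P15  (by R17: P33)
P67  (by R22: P60, P8)
P6  (by R23: P21, P4, P11)
P29  (by R24: P37, P62)
P2  (by R25: P50)
P52  (by R26: P15, P63, P13)
P10  (by R29: P42)
P46  (by R30: P36, P30, P6)
P49  (by R33: P35)
P68  (by R37: P20, P53)
P56  (by R38: P7)
P24  (by R5: P10, P49)
P3  (by R11: P56, P53)
P23  (by R12: P58, P33, P8)
P25  (by R15: P29)
P19  (by R27: P2, P46)
P45  (by R34: P68)
P16  (by R36: P24, P67)
P40  (by R3: P3)
P57  (by R6: P25, P47)
P5  (by R18: P19, P16)
P55  (by R20: P40, P23)
P64  (by R31: P52, P45)
P26  (by R1: P5, P55, P64)
P9  (by R4: P57, P7)
P18  (by R32: P9, P7)
P43  (by R19: P18, P26)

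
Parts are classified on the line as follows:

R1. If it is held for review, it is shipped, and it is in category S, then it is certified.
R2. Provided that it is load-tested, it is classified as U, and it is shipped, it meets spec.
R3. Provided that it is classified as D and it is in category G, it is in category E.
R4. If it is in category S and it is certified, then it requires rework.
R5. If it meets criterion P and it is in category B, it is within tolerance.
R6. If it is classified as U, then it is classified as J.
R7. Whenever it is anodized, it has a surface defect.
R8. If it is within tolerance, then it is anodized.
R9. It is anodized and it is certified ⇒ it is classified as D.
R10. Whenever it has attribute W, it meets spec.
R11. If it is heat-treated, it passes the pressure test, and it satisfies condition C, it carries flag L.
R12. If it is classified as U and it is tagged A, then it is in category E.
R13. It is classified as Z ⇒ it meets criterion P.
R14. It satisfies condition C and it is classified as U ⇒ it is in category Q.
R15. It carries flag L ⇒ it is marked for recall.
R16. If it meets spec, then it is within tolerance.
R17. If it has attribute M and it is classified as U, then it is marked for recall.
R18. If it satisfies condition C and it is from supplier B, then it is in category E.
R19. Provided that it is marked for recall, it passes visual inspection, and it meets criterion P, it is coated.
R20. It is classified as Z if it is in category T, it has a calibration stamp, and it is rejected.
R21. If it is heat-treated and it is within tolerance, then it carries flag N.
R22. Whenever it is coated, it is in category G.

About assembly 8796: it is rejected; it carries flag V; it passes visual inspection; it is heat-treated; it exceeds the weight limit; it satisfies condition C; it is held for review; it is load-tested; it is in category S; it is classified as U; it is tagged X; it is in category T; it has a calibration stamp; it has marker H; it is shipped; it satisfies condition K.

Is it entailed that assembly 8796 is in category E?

Forward chaining from the given facts derives: is certified, meets spec, requires rework, is classified as J, is in category Q, is within tolerance, is classified as Z, carries flag N, is anodized, is classified as D, meets criterion P, has a surface defect.
Rules concluding "it is in category E": R3 needs "it is in category G"; R12 needs "it is tagged A"; R18 needs "it is from supplier B" — none of these are established.

No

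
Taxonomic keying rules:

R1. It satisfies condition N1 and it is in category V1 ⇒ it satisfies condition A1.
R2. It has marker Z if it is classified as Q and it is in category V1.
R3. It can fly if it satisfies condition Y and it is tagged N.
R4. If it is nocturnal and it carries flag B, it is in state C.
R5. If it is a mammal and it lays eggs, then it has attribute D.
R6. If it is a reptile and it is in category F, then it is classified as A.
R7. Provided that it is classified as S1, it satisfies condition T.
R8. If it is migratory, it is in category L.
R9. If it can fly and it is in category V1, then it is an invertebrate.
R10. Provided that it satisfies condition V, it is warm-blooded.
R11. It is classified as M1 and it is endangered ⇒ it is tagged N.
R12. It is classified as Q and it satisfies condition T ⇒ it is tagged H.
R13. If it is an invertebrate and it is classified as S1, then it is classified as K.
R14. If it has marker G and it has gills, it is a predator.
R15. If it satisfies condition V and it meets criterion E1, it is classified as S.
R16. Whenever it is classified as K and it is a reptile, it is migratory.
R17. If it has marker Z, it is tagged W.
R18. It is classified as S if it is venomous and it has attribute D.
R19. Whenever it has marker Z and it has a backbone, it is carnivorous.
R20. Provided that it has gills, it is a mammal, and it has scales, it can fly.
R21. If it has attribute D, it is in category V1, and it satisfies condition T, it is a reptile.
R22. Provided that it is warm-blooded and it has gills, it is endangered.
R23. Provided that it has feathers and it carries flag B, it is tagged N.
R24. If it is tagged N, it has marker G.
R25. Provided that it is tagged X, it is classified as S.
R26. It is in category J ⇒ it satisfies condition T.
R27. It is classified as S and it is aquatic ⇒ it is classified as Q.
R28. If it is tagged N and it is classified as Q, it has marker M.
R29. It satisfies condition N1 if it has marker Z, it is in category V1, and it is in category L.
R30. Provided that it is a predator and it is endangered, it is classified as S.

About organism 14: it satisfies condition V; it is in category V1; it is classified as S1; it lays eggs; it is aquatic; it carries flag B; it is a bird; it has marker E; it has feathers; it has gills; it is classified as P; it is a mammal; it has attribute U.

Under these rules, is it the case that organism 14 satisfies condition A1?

No

Forward chaining from the given facts derives: has attribute D, satisfies condition T, is warm-blooded, is a reptile, is endangered, is tagged N, has marker G, is a predator, is classified as S, is classified as Q, has marker M, has marker Z, is tagged H, is tagged W.
The only rule concluding "it satisfies condition A1" is R1, which needs "it satisfies condition N1"; that is never established.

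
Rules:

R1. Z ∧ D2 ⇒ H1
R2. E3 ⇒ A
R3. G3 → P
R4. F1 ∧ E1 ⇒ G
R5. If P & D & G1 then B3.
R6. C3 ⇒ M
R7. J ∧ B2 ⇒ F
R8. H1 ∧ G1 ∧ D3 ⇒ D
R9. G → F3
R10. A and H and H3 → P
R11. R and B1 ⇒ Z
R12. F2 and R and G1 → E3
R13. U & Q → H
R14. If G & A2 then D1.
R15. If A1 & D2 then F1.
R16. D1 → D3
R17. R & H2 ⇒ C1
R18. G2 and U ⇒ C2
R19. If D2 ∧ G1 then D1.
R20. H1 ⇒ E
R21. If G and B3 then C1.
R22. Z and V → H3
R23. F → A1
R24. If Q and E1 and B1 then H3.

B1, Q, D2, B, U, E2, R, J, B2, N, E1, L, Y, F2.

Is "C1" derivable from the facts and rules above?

Forward chaining from the given facts derives: F, Z, H, A1, H3, H1, F1, E, G, F3.
Rules concluding C1: R17 needs H2; R21 needs B3 — none of these are established.

No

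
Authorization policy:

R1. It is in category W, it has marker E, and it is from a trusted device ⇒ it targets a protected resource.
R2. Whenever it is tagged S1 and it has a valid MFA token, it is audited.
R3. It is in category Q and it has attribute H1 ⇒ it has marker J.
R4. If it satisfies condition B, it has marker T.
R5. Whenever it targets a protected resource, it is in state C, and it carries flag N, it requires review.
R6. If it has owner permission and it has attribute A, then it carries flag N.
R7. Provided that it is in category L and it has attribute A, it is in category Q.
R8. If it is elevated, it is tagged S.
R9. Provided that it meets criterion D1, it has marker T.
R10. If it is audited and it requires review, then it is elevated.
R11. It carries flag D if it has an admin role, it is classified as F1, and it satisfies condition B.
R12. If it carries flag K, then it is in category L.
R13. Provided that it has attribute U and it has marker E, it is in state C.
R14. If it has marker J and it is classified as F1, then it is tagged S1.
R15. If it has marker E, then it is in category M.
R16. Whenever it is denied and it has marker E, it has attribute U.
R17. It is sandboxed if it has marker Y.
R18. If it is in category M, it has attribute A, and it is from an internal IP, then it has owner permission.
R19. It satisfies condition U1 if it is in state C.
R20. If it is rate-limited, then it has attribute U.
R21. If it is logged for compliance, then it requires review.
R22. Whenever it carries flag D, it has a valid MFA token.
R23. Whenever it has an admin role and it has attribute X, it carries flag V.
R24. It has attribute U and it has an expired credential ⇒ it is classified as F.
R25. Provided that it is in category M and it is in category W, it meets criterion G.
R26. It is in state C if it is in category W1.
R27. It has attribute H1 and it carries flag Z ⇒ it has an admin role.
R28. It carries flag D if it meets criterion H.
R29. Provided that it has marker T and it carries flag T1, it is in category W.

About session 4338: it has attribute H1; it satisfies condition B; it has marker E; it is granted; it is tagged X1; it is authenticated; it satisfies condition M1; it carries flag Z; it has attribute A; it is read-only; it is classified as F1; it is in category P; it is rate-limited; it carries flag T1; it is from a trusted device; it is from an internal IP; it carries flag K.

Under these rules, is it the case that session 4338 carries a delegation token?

Forward chaining from the given facts derives: has marker T, is in category L, is in category M, has owner permission, has attribute U, has an admin role, is in category W, targets a protected resource, carries flag N, is in category Q, carries flag D, is in state C, satisfies condition U1, has a valid MFA token, meets criterion G, has marker J, requires review, is tagged S1, is audited, is elevated, is tagged S.
No rule has "it carries a delegation token" as its conclusion, and it is not among the given facts.

No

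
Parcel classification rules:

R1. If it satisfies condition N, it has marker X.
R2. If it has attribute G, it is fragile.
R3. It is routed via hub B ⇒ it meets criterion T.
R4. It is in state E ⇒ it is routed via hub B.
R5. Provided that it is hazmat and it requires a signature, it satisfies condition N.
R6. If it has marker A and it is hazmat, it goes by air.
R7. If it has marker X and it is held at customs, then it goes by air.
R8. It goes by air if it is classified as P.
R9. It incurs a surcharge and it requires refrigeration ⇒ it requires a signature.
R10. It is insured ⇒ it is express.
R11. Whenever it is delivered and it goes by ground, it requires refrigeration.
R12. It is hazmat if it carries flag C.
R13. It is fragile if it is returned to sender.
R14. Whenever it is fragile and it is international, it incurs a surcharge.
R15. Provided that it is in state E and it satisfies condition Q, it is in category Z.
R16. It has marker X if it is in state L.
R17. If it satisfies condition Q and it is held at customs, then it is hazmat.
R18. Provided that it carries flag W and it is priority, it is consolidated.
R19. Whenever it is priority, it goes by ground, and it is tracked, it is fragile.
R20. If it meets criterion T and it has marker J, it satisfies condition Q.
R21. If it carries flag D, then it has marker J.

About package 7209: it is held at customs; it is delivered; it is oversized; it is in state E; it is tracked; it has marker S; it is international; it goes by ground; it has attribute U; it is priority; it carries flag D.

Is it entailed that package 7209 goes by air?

Yes

By R4 (it is in state E): it is routed via hub B.
By R11 (it is delivered, it goes by ground): it requires refrigeration.
By R19 (it is priority, it goes by ground, it is tracked): it is fragile.
By R21 (it carries flag D): it has marker J.
By R3 (it is routed via hub B): it meets criterion T.
By R14 (it is fragile, it is international): it incurs a surcharge.
By R20 (it meets criterion T, it has marker J): it satisfies condition Q.
By R9 (it incurs a surcharge, it requires refrigeration): it requires a signature.
By R17 (it satisfies condition Q, it is held at customs): it is hazmat.
By R5 (it is hazmat, it requires a signature): it satisfies condition N.
By R1 (it satisfies condition N): it has marker X.
By R7 (it has marker X, it is held at customs): it goes by air.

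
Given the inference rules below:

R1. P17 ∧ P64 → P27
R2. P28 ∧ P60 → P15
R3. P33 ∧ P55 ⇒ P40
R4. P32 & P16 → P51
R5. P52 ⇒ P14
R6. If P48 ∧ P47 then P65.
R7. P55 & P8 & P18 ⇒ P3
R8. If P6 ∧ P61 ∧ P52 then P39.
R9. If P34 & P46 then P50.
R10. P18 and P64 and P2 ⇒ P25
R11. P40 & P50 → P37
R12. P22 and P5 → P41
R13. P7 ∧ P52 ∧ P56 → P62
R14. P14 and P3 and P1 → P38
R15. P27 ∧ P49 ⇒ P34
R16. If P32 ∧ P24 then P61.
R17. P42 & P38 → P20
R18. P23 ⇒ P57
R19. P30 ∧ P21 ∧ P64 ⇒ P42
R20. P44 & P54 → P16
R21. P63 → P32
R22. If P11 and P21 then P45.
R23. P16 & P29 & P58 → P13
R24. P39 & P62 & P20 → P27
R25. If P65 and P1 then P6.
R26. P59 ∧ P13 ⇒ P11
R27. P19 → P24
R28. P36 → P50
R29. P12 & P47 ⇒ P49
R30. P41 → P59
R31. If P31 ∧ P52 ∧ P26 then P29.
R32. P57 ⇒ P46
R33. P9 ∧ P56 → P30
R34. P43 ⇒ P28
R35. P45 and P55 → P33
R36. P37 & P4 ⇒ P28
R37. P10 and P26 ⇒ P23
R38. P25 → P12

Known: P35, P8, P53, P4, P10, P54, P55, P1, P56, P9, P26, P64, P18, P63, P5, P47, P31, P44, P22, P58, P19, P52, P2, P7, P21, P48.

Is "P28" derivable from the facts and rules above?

P14  (by R5: P52)
P65  (by R6: P48, P47)
P3  (by R7: P55, P8, P18)
P25  (by R10: P18, P64, P2)
P41  (by R12: P22, P5)
P62  (by R13: P7, P52, P56)
P38  (by R14: P14, P3, P1)
P16  (by R20: P44, P54)
P32  (by R21: P63)
P6  (by R25: P65, P1)
P24  (by R27: P19)
P59  (by R30: P41)
P29  (by R31: P31, P52, P26)
P30  (by R33: P9, P56)
P23  (by R37: P10, P26)
P12  (by R38: P25)
P61  (by R16: P32, P24)
P57  (by R18: P23)
P42  (by R19: P30, P21, P64)
P13  (by R23: P16, P29, P58)
P11  (by R26: P59, P13)
P49  (by R29: P12, P47)
P46  (by R32: P57)
P39  (by R8: P6, P61, P52)
P20  (by R17: P42, P38)
P45  (by R22: P11, P21)
P27  (by R24: P39, P62, P20)
P33  (by R35: P45, P55)
P40  (by R3: P33, P55)
P34  (by R15: P27, P49)
P50  (by R9: P34, P46)
P37  (by R11: P40, P50)
P28  (by R36: P37, P4)

Yes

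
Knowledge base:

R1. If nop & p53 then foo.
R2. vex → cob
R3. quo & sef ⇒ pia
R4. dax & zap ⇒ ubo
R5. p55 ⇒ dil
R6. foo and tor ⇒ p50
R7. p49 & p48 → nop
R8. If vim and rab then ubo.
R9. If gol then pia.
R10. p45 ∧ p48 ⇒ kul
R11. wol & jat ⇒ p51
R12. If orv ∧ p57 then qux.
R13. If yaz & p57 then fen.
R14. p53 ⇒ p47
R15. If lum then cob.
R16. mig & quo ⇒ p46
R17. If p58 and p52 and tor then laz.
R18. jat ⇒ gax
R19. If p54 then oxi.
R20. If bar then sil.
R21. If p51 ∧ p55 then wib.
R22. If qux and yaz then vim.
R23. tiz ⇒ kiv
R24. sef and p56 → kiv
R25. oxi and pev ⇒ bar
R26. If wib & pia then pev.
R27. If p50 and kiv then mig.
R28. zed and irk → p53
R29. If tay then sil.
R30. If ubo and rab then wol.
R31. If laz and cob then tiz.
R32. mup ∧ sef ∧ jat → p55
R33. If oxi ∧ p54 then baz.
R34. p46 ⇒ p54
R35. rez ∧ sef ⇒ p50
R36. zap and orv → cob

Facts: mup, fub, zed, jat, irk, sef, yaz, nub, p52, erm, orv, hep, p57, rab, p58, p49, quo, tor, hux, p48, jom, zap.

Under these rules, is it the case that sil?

Yes

pia  (by R3: quo, sef)
nop  (by R7: p49, p48)
qux  (by R12: orv, p57)
laz  (by R17: p58, p52, tor)
vim  (by R22: qux, yaz)
p53  (by R28: zed, irk)
p55  (by R32: mup, sef, jat)
cob  (by R36: zap, orv)
foo  (by R1: nop, p53)
p50  (by R6: foo, tor)
ubo  (by R8: vim, rab)
wol  (by R30: ubo, rab)
tiz  (by R31: laz, cob)
p51  (by R11: wol, jat)
wib  (by R21: p51, p55)
kiv  (by R23: tiz)
pev  (by R26: wib, pia)
mig  (by R27: p50, kiv)
p46  (by R16: mig, quo)
p54  (by R34: p46)
oxi  (by R19: p54)
bar  (by R25: oxi, pev)
sil  (by R20: bar)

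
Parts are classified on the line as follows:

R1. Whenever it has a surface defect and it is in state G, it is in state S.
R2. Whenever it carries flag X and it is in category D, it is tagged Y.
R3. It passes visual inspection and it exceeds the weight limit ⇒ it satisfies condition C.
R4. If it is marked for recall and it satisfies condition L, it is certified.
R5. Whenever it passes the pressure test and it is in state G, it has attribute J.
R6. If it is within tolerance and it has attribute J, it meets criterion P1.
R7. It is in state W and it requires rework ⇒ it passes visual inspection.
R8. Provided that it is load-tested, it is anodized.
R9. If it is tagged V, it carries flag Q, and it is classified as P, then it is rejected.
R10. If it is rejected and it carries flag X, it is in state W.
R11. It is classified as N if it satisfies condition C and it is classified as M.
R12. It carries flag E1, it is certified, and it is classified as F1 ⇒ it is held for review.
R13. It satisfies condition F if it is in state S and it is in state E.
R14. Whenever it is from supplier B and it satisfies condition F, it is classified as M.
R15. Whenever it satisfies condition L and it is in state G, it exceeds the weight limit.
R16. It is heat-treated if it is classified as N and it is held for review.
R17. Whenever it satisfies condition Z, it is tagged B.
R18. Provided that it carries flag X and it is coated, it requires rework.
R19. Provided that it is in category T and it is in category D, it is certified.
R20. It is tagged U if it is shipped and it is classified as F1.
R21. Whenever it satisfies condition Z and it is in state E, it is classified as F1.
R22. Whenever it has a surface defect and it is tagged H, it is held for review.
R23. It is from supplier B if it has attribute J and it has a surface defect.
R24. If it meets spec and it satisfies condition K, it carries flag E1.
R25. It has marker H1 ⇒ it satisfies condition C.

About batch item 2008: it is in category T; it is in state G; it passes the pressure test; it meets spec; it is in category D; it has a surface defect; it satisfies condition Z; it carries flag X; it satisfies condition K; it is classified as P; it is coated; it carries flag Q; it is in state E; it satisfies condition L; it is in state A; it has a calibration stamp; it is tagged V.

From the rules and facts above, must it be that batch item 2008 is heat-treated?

By R1 (it has a surface defect, it is in state G): it is in state S.
By R5 (it passes the pressure test, it is in state G): it has attribute J.
By R9 (it is tagged V, it carries flag Q, it is classified as P): it is rejected.
By R10 (it is rejected, it carries flag X): it is in state W.
By R13 (it is in state S, it is in state E): it satisfies condition F.
By R15 (it satisfies condition L, it is in state G): it exceeds the weight limit.
By R18 (it carries flag X, it is coated): it requires rework.
By R19 (it is in category T, it is in category D): it is certified.
By R21 (it satisfies condition Z, it is in state E): it is classified as F1.
By R23 (it has attribute J, it has a surface defect): it is from supplier B.
By R24 (it meets spec, it satisfies condition K): it carries flag E1.
By R7 (it is in state W, it requires rework): it passes visual inspection.
By R12 (it carries flag E1, it is certified, it is classified as F1): it is held for review.
By R14 (it is from supplier B, it satisfies condition F): it is classified as M.
By R3 (it passes visual inspection, it exceeds the weight limit): it satisfies condition C.
By R11 (it satisfies condition C, it is classified as M): it is classified as N.
By R16 (it is classified as N, it is held for review): it is heat-treated.

Yes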